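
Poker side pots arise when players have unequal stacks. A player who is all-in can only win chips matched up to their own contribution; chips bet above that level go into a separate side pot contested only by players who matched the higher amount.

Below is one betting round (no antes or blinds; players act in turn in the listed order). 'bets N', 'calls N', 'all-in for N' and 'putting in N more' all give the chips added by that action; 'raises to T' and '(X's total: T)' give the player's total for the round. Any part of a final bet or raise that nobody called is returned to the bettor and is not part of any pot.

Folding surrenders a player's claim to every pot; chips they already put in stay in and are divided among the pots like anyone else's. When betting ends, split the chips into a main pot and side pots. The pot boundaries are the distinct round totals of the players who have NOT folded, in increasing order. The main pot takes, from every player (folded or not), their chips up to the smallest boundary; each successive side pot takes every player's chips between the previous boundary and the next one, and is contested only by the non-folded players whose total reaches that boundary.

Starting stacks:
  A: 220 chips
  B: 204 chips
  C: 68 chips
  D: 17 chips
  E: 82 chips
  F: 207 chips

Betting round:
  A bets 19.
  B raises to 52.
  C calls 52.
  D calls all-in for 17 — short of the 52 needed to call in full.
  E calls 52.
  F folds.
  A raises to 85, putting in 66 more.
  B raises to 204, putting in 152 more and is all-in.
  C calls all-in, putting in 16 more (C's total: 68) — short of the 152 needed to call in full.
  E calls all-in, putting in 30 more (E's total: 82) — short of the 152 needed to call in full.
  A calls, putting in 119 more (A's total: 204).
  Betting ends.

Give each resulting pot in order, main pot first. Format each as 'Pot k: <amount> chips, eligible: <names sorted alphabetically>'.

Contributions: A=204, B=204, C=68, D=17, E=82
Folded: F
Pot levels (distinct totals of non-folded players): 17, 68, 82, 204
Layer 1-17: 17 each from A, B, C, D, E = 17*5 = 85 chips; eligible A, B, C, D, E
Layer 18-68: 51 each from A, B, C, E = 51*4 = 204 chips; eligible A, B, C, E
Layer 69-82: 14 each from A, B, E = 14*3 = 42 chips; eligible A, B, E
Layer 83-204: 122 each from A, B = 122*2 = 244 chips; eligible A, B

Pot 1: 85 chips, eligible: A, B, C, D, E
Pot 2: 204 chips, eligible: A, B, C, E
Pot 3: 42 chips, eligible: A, B, E
Pot 4: 244 chips, eligible: A, B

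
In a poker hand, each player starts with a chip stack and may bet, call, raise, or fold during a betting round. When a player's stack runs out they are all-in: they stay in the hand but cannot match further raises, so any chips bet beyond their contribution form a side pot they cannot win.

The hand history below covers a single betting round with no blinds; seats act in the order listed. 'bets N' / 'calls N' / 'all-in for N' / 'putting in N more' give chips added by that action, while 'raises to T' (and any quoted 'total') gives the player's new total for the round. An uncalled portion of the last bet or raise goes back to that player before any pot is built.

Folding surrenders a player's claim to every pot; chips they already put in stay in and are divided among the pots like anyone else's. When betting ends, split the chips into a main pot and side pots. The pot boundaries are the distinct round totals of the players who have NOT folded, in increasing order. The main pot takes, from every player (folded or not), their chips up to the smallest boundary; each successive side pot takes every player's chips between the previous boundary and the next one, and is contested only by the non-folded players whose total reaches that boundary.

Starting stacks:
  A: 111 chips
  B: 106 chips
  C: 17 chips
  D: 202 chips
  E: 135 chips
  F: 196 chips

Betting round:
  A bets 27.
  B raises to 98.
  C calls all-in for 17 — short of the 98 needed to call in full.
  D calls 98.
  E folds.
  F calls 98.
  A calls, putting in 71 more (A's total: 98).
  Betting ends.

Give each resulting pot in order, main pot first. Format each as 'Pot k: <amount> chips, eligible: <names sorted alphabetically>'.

Pot 1: 85 chips, eligible: A, B, C, D, F
Pot 2: 324 chips, eligible: A, B, D, F

Derivation:
Contributions: A=98, B=98, C=17, D=98, F=98
Folded: E
Pot levels (distinct totals of non-folded players): 17, 98
Layer 1-17: 17 each from A, B, C, D, F = 17*5 = 85 chips; eligible A, B, C, D, F
Layer 18-98: 81 each from A, B, D, F = 81*4 = 324 chips; eligible A, B, D, F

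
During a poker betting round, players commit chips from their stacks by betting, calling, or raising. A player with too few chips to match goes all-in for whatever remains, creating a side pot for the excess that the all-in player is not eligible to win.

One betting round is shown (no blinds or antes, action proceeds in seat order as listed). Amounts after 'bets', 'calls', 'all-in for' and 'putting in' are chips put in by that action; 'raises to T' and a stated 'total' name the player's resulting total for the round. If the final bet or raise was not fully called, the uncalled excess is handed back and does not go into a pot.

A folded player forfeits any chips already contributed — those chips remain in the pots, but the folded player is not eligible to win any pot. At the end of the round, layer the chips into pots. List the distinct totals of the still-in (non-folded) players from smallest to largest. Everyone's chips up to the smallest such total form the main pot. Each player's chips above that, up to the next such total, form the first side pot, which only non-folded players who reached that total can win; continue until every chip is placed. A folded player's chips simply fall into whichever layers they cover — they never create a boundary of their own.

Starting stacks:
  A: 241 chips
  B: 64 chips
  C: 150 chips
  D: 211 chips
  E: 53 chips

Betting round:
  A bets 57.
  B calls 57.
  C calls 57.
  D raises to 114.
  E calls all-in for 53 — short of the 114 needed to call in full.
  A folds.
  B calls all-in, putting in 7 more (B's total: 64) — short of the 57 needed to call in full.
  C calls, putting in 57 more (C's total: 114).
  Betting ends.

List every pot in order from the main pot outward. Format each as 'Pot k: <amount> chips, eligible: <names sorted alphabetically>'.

Pot 1: 265 chips, eligible: B, C, D, E
Pot 2: 37 chips, eligible: B, C, D
Pot 3: 100 chips, eligible: C, D

Derivation:
Contributions: A=57, B=64, C=114, D=114, E=53
Folded: A
Pot levels (distinct totals of non-folded players): 53, 64, 114
Layer 1-53: 53 each from A, B, C, D, E = 53*5 = 265 chips; eligible B, C, D, E
Layer 54-64: A 4 + B 11 + C 11 + D 11 = 37 chips; eligible B, C, D
Layer 65-114: 50 each from C, D = 50*2 = 100 chips; eligible C, D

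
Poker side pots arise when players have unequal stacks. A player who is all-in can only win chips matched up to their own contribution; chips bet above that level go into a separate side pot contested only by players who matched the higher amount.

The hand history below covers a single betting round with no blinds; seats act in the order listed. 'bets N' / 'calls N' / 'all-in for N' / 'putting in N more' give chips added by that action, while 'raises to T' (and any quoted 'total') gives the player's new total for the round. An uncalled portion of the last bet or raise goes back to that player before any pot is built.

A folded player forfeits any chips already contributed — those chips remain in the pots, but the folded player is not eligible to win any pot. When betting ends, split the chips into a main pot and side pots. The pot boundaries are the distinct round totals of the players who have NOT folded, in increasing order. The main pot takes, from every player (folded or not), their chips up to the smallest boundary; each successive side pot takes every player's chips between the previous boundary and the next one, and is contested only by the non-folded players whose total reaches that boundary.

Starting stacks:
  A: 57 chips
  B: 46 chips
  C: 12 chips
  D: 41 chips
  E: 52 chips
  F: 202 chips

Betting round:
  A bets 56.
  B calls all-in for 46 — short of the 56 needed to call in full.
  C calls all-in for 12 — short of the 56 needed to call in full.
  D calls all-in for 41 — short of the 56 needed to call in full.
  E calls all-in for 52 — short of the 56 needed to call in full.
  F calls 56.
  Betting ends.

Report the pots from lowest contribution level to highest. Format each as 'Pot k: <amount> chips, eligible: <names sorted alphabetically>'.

Pot 1: 72 chips, eligible: A, B, C, D, E, F
Pot 2: 145 chips, eligible: A, B, D, E, F
Pot 3: 20 chips, eligible: A, B, E, F
Pot 4: 18 chips, eligible: A, E, F
Pot 5: 8 chips, eligible: A, F

Derivation:
Contributions: A=56, B=46, C=12, D=41, E=52, F=56
Pot levels (distinct totals of non-folded players): 12, 41, 46, 52, 56
Layer 1-12: 12 each from A, B, C, D, E, F = 12*6 = 72 chips; eligible A, B, C, D, E, F
Layer 13-41: 29 each from A, B, D, E, F = 29*5 = 145 chips; eligible A, B, D, E, F
Layer 42-46: 5 each from A, B, E, F = 5*4 = 20 chips; eligible A, B, E, F
Layer 47-52: 6 each from A, E, F = 6*3 = 18 chips; eligible A, E, F
Layer 53-56: 4 each from A, F = 4*2 = 8 chips; eligible A, F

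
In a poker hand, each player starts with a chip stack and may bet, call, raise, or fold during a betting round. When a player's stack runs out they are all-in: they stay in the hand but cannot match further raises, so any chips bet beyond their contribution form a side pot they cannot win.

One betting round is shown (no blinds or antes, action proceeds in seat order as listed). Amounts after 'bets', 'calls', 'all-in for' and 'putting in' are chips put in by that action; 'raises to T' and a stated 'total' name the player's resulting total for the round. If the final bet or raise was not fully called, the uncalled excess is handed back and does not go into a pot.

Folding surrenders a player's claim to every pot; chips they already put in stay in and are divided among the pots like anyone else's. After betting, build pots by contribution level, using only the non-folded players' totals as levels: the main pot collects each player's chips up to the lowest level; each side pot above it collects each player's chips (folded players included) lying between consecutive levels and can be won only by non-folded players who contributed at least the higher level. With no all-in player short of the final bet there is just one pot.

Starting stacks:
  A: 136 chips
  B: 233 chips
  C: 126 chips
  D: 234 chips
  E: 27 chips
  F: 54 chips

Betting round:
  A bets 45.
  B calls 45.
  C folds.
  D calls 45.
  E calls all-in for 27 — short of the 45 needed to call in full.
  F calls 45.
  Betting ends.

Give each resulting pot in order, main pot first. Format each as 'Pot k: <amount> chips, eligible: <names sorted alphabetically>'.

Contributions: A=45, B=45, D=45, E=27, F=45
Folded: C
Pot levels (distinct totals of non-folded players): 27, 45
Layer 1-27: 27 each from A, B, D, E, F = 27*5 = 135 chips; eligible A, B, D, E, F
Layer 28-45: 18 each from A, B, D, F = 18*4 = 72 chips; eligible A, B, D, F

Pot 1: 135 chips, eligible: A, B, D, E, F
Pot 2: 72 chips, eligible: A, B, D, F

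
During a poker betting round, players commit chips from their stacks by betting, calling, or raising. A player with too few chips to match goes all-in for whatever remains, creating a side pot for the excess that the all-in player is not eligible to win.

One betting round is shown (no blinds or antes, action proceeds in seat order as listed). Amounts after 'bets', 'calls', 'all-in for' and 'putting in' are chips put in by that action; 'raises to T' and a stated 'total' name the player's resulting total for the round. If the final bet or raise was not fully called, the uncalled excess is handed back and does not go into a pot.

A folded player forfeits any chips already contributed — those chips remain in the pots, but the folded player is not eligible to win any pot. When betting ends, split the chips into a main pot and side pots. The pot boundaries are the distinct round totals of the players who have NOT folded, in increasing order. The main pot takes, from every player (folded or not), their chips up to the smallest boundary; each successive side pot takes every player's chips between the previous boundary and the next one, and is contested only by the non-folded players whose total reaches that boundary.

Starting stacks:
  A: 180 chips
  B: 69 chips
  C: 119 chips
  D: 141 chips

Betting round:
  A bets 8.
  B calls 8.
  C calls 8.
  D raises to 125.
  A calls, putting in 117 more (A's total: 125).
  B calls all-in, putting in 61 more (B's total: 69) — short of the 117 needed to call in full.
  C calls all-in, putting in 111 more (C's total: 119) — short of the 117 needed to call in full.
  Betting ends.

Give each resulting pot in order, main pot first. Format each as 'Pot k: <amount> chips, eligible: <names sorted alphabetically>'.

Contributions: A=125, B=69, C=119, D=125
Pot levels (distinct totals of non-folded players): 69, 119, 125
Layer 1-69: 69 each from A, B, C, D = 69*4 = 276 chips; eligible A, B, C, D
Layer 70-119: 50 each from A, C, D = 50*3 = 150 chips; eligible A, C, D
Layer 120-125: 6 each from A, D = 6*2 = 12 chips; eligible A, D

Pot 1: 276 chips, eligible: A, B, C, D
Pot 2: 150 chips, eligible: A, C, D
Pot 3: 12 chips, eligible: A, D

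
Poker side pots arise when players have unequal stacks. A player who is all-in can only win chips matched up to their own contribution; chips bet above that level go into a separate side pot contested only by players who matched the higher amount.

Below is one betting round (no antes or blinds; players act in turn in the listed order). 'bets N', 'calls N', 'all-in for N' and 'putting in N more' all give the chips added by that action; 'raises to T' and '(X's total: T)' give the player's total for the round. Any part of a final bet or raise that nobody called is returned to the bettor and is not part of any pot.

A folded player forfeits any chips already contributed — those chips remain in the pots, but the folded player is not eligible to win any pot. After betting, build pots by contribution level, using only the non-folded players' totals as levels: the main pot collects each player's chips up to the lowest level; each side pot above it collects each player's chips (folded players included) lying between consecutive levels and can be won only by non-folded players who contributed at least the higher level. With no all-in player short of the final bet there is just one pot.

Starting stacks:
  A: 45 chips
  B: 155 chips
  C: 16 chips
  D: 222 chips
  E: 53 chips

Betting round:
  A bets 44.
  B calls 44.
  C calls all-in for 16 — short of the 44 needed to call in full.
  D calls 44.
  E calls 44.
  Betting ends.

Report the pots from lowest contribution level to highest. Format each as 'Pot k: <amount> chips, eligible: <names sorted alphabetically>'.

Contributions: A=44, B=44, C=16, D=44, E=44
Pot levels (distinct totals of non-folded players): 16, 44
Layer 1-16: 16 each from A, B, C, D, E = 16*5 = 80 chips; eligible A, B, C, D, E
Layer 17-44: 28 each from A, B, D, E = 28*4 = 112 chips; eligible A, B, D, E

Pot 1: 80 chips, eligible: A, B, C, D, E
Pot 2: 112 chips, eligible: A, B, D, E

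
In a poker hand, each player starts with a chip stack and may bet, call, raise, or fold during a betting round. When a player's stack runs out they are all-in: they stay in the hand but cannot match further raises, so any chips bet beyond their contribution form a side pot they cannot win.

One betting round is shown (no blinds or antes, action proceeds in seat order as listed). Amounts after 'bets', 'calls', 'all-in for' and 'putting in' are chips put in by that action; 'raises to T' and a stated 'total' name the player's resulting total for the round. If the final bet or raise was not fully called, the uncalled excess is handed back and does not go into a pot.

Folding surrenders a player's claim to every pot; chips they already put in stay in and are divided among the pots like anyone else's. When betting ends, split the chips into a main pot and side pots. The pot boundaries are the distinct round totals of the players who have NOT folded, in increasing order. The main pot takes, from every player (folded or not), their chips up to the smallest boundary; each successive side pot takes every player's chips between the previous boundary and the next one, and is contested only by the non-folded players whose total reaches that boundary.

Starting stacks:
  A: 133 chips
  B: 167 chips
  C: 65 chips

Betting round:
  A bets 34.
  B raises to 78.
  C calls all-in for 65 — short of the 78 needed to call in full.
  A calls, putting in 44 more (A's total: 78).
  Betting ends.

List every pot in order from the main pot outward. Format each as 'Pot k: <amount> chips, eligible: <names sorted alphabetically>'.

Pot 1: 195 chips, eligible: A, B, C
Pot 2: 26 chips, eligible: A, B

Derivation:
Contributions: A=78, B=78, C=65
Pot levels (distinct totals of non-folded players): 65, 78
Layer 1-65: 65 each from A, B, C = 65*3 = 195 chips; eligible A, B, C
Layer 66-78: 13 each from A, B = 13*2 = 26 chips; eligible A, B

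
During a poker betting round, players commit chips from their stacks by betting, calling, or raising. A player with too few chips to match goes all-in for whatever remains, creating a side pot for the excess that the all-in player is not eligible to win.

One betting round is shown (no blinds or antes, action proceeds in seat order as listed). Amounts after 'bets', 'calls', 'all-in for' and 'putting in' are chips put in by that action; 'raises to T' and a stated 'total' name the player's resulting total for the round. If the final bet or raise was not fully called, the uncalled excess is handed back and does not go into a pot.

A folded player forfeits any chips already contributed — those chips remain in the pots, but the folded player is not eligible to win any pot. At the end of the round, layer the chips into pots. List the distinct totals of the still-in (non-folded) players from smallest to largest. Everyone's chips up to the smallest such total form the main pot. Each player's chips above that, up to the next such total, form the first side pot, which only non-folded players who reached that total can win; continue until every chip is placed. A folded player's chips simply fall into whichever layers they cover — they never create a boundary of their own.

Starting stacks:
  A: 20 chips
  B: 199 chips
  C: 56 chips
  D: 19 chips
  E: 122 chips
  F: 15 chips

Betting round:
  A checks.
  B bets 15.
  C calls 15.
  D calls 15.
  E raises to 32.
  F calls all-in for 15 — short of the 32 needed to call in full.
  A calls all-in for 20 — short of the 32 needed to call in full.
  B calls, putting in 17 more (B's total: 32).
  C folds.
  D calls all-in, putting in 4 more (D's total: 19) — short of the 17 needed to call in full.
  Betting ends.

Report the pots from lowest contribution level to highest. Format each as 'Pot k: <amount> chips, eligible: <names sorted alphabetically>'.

Contributions: A=20, B=32, C=15, D=19, E=32, F=15
Folded: C
Pot levels (distinct totals of non-folded players): 15, 19, 20, 32
Layer 1-15: 15 each from A, B, C, D, E, F = 15*6 = 90 chips; eligible A, B, D, E, F
Layer 16-19: 4 each from A, B, D, E = 4*4 = 16 chips; eligible A, B, D, E
Layer 20-20: 1 each from A, B, E = 1*3 = 3 chips; eligible A, B, E
Layer 21-32: 12 each from B, E = 12*2 = 24 chips; eligible B, E

Pot 1: 90 chips, eligible: A, B, D, E, F
Pot 2: 16 chips, eligible: A, B, D, E
Pot 3: 3 chips, eligible: A, B, E
Pot 4: 24 chips, eligible: B, E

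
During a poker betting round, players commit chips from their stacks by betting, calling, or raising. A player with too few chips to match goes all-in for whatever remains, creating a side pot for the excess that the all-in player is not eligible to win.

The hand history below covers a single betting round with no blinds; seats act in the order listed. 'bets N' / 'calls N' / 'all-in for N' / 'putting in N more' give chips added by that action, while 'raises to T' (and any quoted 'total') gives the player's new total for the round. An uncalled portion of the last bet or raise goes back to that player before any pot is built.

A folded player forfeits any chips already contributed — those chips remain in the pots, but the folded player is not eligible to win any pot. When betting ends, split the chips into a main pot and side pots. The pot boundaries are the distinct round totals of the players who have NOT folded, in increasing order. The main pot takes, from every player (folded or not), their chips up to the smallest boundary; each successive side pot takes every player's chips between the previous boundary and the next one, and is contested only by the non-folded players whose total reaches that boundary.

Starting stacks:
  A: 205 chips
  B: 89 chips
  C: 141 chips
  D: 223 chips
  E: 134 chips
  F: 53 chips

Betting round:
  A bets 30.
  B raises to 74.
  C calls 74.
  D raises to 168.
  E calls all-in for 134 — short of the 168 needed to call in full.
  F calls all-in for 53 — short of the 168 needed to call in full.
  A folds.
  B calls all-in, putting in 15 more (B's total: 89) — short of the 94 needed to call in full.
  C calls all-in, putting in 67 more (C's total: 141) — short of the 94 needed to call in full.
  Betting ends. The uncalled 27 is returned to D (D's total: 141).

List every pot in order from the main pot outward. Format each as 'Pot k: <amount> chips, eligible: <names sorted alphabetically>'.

Pot 1: 295 chips, eligible: B, C, D, E, F
Pot 2: 144 chips, eligible: B, C, D, E
Pot 3: 135 chips, eligible: C, D, E
Pot 4: 14 chips, eligible: C, D

Derivation:
Contributions (after 27 returned to D): A=30, B=89, C=141, D=141, E=134, F=53
Folded: A
Pot levels (distinct totals of non-folded players): 53, 89, 134, 141
Layer 1-53: A 30 + B 53 + C 53 + D 53 + E 53 + F 53 = 295 chips; eligible B, C, D, E, F
Layer 54-89: 36 each from B, C, D, E = 36*4 = 144 chips; eligible B, C, D, E
Layer 90-134: 45 each from C, D, E = 45*3 = 135 chips; eligible C, D, E
Layer 135-141: 7 each from C, D = 7*2 = 14 chips; eligible C, D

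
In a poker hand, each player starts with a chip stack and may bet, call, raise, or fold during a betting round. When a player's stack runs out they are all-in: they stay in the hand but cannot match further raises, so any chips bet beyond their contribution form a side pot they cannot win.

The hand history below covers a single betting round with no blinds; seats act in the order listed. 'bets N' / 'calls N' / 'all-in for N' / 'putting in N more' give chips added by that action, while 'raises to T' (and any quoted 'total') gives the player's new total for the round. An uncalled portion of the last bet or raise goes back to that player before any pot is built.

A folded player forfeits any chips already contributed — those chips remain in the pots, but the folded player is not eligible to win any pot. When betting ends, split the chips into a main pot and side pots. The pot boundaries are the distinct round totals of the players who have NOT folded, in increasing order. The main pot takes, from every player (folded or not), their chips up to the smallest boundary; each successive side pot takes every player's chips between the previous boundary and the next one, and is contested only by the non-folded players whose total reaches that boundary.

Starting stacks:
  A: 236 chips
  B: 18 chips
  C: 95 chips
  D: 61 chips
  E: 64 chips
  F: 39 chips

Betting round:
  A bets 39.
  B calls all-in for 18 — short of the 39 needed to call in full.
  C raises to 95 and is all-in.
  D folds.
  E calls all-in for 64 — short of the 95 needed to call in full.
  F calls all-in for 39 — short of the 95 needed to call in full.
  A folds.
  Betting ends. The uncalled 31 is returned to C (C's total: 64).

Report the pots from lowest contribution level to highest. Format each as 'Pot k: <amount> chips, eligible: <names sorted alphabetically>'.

Pot 1: 90 chips, eligible: B, C, E, F
Pot 2: 84 chips, eligible: C, E, F
Pot 3: 50 chips, eligible: C, E

Derivation:
Contributions (after 31 returned to C): A=39, B=18, C=64, E=64, F=39
Folded: A, D
Pot levels (distinct totals of non-folded players): 18, 39, 64
Layer 1-18: 18 each from A, B, C, E, F = 18*5 = 90 chips; eligible B, C, E, F
Layer 19-39: 21 each from A, C, E, F = 21*4 = 84 chips; eligible C, E, F
Layer 40-64: 25 each from C, E = 25*2 = 50 chips; eligible C, E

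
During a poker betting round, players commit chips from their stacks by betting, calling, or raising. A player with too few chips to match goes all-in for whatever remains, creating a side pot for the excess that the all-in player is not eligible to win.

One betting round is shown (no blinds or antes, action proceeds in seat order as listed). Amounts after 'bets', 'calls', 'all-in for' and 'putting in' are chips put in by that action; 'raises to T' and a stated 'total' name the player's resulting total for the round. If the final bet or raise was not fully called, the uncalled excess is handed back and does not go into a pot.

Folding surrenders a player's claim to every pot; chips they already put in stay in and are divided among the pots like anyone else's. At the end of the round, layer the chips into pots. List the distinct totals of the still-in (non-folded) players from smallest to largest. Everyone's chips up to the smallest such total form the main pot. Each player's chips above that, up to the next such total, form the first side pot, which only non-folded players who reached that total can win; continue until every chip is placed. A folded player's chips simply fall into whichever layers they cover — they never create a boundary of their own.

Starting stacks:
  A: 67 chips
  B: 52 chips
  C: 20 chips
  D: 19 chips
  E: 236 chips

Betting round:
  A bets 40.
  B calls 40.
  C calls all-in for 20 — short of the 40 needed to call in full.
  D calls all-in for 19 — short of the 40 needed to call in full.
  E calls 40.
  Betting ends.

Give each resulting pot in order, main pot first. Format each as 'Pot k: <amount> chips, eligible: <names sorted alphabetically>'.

Pot 1: 95 chips, eligible: A, B, C, D, E
Pot 2: 4 chips, eligible: A, B, C, E
Pot 3: 60 chips, eligible: A, B, E

Derivation:
Contributions: A=40, B=40, C=20, D=19, E=40
Pot levels (distinct totals of non-folded players): 19, 20, 40
Layer 1-19: 19 each from A, B, C, D, E = 19*5 = 95 chips; eligible A, B, C, D, E
Layer 20-20: 1 each from A, B, C, E = 1*4 = 4 chips; eligible A, B, C, E
Layer 21-40: 20 each from A, B, E = 20*3 = 60 chips; eligible A, B, E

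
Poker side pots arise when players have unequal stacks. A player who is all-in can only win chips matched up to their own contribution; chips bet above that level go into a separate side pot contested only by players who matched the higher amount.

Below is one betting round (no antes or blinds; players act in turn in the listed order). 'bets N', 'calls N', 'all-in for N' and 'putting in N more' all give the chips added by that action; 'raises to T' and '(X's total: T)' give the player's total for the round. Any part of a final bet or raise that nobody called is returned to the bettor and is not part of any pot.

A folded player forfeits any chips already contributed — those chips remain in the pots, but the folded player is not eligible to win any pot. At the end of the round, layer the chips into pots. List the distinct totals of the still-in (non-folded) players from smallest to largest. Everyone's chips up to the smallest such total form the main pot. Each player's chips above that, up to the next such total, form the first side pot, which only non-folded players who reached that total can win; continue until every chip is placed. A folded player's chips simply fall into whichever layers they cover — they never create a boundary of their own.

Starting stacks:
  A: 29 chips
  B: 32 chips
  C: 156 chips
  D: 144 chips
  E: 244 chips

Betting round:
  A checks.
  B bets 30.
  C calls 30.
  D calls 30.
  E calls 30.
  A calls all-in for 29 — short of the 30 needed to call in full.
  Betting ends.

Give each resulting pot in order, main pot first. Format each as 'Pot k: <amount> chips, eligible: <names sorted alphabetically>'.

Contributions: A=29, B=30, C=30, D=30, E=30
Pot levels (distinct totals of non-folded players): 29, 30
Layer 1-29: 29 each from A, B, C, D, E = 29*5 = 145 chips; eligible A, B, C, D, E
Layer 30-30: 1 each from B, C, D, E = 1*4 = 4 chips; eligible B, C, D, E

Pot 1: 145 chips, eligible: A, B, C, D, E
Pot 2: 4 chips, eligible: B, C, D, E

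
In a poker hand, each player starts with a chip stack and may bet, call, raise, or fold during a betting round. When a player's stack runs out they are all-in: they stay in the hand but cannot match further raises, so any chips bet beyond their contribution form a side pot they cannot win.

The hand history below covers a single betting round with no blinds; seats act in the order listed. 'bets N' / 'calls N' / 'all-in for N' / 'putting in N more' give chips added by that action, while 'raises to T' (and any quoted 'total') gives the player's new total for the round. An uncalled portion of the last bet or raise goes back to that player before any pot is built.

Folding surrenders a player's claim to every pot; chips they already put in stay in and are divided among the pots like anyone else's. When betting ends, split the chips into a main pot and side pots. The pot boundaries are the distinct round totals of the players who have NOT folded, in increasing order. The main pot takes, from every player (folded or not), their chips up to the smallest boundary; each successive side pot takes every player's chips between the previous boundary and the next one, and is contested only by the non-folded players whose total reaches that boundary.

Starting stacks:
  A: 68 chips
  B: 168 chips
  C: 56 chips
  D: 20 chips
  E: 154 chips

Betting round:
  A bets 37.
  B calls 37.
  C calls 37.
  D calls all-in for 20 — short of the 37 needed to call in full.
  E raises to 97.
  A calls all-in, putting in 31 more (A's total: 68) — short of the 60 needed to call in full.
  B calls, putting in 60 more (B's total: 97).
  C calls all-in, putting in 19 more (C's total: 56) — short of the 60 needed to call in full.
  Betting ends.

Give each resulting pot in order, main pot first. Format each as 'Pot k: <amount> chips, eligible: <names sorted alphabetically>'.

Pot 1: 100 chips, eligible: A, B, C, D, E
Pot 2: 144 chips, eligible: A, B, C, E
Pot 3: 36 chips, eligible: A, B, E
Pot 4: 58 chips, eligible: B, E

Derivation:
Contributions: A=68, B=97, C=56, D=20, E=97
Pot levels (distinct totals of non-folded players): 20, 56, 68, 97
Layer 1-20: 20 each from A, B, C, D, E = 20*5 = 100 chips; eligible A, B, C, D, E
Layer 21-56: 36 each from A, B, C, E = 36*4 = 144 chips; eligible A, B, C, E
Layer 57-68: 12 each from A, B, E = 12*3 = 36 chips; eligible A, B, E
Layer 69-97: 29 each from B, E = 29*2 = 58 chips; eligible B, E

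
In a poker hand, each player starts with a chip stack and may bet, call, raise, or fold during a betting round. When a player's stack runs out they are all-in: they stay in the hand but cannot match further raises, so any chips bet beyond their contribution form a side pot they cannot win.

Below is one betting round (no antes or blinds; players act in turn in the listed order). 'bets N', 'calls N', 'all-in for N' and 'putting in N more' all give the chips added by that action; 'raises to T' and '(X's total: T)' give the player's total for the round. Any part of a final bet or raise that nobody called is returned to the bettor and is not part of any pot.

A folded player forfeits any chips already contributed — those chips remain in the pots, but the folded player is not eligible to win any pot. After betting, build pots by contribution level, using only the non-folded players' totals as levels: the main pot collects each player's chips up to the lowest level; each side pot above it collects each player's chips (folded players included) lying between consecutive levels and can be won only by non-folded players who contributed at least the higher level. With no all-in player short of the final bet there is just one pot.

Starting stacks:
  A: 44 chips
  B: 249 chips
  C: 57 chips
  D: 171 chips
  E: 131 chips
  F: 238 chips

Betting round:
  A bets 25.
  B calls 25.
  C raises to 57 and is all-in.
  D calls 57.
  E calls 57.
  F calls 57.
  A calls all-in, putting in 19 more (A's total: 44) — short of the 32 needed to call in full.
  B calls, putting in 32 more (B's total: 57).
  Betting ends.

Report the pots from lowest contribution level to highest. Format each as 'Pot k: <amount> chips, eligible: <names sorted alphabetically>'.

Contributions: A=44, B=57, C=57, D=57, E=57, F=57
Pot levels (distinct totals of non-folded players): 44, 57
Layer 1-44: 44 each from A, B, C, D, E, F = 44*6 = 264 chips; eligible A, B, C, D, E, F
Layer 45-57: 13 each from B, C, D, E, F = 13*5 = 65 chips; eligible B, C, D, E, F

Pot 1: 264 chips, eligible: A, B, C, D, E, F
Pot 2: 65 chips, eligible: B, C, D, E, F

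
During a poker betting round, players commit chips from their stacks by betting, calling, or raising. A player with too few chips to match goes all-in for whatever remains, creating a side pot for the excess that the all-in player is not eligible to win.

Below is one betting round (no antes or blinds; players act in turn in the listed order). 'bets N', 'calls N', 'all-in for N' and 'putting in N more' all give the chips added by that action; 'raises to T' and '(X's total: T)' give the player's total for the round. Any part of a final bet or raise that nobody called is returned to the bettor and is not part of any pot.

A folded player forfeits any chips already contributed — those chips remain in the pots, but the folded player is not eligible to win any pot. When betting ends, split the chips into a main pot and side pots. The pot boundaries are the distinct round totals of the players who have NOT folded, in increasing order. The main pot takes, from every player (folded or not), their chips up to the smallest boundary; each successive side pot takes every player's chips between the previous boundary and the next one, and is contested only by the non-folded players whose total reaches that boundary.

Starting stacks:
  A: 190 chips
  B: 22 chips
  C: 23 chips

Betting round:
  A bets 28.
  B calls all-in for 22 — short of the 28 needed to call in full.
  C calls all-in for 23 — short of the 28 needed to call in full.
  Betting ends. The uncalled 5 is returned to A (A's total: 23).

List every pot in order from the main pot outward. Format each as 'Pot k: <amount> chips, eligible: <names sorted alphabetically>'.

Contributions (after 5 returned to A): A=23, B=22, C=23
Pot levels (distinct totals of non-folded players): 22, 23
Layer 1-22: 22 each from A, B, C = 22*3 = 66 chips; eligible A, B, C
Layer 23-23: 1 each from A, C = 1*2 = 2 chips; eligible A, C

Pot 1: 66 chips, eligible: A, B, C
Pot 2: 2 chips, eligible: A, C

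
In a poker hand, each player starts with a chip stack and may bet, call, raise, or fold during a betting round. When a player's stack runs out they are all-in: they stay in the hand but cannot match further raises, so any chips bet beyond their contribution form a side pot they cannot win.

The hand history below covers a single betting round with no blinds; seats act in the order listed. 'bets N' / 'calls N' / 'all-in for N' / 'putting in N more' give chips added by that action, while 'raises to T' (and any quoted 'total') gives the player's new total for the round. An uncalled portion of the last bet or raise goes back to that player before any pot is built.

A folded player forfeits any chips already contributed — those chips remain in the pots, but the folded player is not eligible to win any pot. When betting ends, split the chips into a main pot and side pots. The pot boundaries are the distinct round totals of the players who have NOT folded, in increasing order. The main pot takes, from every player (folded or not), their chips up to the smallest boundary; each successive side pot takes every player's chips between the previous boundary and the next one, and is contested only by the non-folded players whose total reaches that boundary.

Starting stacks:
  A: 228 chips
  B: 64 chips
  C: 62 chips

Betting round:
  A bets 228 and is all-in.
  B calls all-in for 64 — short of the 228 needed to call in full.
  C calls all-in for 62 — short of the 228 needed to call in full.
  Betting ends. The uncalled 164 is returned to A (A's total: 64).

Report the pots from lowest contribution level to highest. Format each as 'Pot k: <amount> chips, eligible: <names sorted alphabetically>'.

Pot 1: 186 chips, eligible: A, B, C
Pot 2: 4 chips, eligible: A, B

Derivation:
Contributions (after 164 returned to A): A=64, B=64, C=62
Pot levels (distinct totals of non-folded players): 62, 64
Layer 1-62: 62 each from A, B, C = 62*3 = 186 chips; eligible A, B, C
Layer 63-64: 2 each from A, B = 2*2 = 4 chips; eligible A, B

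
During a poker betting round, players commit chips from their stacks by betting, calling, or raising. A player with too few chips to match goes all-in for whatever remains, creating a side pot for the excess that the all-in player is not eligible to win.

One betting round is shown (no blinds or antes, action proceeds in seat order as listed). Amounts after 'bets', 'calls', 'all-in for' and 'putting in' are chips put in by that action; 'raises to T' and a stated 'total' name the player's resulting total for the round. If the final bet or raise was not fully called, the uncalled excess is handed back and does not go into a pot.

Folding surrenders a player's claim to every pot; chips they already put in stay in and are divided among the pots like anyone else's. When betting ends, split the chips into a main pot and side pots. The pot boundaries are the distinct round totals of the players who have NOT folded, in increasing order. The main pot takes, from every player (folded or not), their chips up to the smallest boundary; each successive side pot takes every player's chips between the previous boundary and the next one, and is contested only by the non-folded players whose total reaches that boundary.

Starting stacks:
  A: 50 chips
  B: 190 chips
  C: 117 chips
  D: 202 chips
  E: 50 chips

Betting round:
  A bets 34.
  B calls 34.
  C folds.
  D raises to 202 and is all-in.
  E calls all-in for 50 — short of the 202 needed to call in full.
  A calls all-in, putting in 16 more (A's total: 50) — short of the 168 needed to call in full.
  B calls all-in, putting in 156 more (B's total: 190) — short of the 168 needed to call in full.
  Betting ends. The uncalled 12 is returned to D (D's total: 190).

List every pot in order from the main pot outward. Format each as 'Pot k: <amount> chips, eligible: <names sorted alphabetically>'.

Pot 1: 200 chips, eligible: A, B, D, E
Pot 2: 280 chips, eligible: B, D

Derivation:
Contributions (after 12 returned to D): A=50, B=190, D=190, E=50
Folded: C
Pot levels (distinct totals of non-folded players): 50, 190
Layer 1-50: 50 each from A, B, D, E = 50*4 = 200 chips; eligible A, B, D, E
Layer 51-190: 140 each from B, D = 140*2 = 280 chips; eligible B, D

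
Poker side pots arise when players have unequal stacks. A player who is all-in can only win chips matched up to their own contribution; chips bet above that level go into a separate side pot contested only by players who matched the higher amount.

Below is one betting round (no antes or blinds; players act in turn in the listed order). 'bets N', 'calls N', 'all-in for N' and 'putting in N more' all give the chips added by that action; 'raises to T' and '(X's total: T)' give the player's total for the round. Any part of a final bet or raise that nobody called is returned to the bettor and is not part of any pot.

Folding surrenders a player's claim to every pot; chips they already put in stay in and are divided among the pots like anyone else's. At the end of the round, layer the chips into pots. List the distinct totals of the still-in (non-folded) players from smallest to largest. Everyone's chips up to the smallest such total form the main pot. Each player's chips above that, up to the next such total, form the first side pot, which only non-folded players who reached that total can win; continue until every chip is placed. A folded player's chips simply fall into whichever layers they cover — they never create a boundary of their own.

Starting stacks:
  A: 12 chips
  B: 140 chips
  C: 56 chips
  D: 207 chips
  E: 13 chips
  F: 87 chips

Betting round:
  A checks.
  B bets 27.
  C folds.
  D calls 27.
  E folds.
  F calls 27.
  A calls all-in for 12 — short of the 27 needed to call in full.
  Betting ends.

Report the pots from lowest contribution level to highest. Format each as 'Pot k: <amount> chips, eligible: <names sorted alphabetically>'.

Pot 1: 48 chips, eligible: A, B, D, F
Pot 2: 45 chips, eligible: B, D, F

Derivation:
Contributions: A=12, B=27, D=27, F=27
Folded: C, E
Pot levels (distinct totals of non-folded players): 12, 27
Layer 1-12: 12 each from A, B, D, F = 12*4 = 48 chips; eligible A, B, D, F
Layer 13-27: 15 each from B, D, F = 15*3 = 45 chips; eligible B, D, F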